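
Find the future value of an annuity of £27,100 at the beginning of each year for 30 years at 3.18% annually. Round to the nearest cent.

FV = PMT · [(1+i)^n − 1] / i × (1+i) = 27100 · 50.545054 = 1,369,770.9582
(annuity-due: payments at period start, so ×(1+i).)

£1,369,770.96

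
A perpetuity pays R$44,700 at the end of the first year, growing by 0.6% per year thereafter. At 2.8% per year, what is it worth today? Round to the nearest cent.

PV = D₁/(r − g) = 44700/(0.028 − 0.006) = 2,031,818.1818

R$2,031,818.18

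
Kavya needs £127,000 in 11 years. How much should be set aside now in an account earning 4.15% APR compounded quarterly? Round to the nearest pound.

£80,644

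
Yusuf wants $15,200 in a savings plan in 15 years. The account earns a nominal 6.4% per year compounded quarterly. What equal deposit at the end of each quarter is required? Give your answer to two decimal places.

Periodic rate i = 0.064/4 = 0.016; n = 15 × 4 = 60 periods.
PMT = 15200 / ( [(1+0.016)^60 − 1] / 0.016 ) = 15200 / 99.495330 = 152.7710

$152.77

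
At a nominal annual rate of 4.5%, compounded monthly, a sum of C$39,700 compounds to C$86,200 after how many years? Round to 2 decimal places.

Periodic rate i = 0.045/12 = 0.00375.
(1+i)^n = 86200/39700 = 2.17128, so n = ln 2.17128 / ln 1.00375 = 207.1391 months
= 207.1391/12 years

17.26 years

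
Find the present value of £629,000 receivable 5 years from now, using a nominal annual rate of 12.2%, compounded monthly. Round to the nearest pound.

£342,822

With 12 periods per year: i = 0.0101667, n = 60.
Discount factor = (1+0.0101667)^(−60) = 0.545027; PV = 629,000 × 0.545027 = 342,821.9555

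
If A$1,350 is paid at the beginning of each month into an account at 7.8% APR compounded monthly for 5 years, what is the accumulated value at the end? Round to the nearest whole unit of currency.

A$99,320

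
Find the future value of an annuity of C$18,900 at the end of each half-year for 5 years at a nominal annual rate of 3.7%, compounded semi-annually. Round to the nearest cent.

C$205,536.17

With 2 periods per year: i = 0.0185, n = 10.
FV = PMT · [(1+i)^n − 1] / i = 18900 · 10.874930 = 205,536.1698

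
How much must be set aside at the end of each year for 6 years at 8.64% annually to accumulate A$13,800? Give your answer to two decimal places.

FV-annuity factor = 7.455313; PMT = 13800 / 7.455313 = 1,851.0289

A$1,851.03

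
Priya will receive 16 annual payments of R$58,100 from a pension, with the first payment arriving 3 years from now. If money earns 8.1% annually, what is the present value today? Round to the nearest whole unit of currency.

Value one period before first payment (t=2): 58100 × [1 − (1+0.081)^(−16)] / 0.081 = 58100 × 8.795062 = 510,993.0793
PV₀ = 510,993.0793 / (1+0.081)^2 = 510,993.0793 / 1.168561 = 437,284.0436

R$437,284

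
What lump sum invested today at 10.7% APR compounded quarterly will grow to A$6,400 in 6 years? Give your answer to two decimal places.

A$3,396.46

i = 0.107/4 = 0.02675 per quarter; n = 6·4 = 24.
PV = 6,400 / (1 + 0.02675)^24 = 6,400 / 1.884313 = 3,396.4631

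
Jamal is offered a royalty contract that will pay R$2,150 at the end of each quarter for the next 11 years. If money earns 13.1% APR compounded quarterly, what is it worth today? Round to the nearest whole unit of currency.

R$49,747

Periodic rate i = 0.131/4 = 0.03275; n = 11 × 4 = 44 periods.
PV = PMT · [1 − (1+i)^(−n)] / i = 2150 · 23.138303 = 49,747.3512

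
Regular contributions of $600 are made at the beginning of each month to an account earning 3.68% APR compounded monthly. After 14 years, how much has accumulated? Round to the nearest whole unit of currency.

$132,010

With 12 periods per year: i = 0.00306667, n = 168.
FV = 600 × [(1+0.00306667)^168 − 1] / 0.00306667 × (1+i) = 600 × 220.016378 = 132,009.8267
Payments are at the start of each period, so multiply by (1+i).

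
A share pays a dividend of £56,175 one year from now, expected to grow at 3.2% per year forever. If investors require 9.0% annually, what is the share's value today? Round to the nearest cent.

£968,534.48

PV = D₁/(r − g) = 56175/(0.09 − 0.032) = 968,534.4828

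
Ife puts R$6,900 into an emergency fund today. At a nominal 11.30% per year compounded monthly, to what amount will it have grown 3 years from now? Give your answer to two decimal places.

Periodic rate i = 0.113/12 = 0.00941667; n = 3 × 12 = 36 periods.
6,900 × (1+0.00941667)^36 = 6,900 × 1.401319 = 9,669.1000

R$9,669.10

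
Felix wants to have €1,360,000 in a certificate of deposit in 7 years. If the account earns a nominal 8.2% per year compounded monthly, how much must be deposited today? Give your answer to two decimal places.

€767,541.28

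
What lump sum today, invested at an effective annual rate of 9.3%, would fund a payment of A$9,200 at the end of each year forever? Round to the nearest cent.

PV = PMT / i = 9200 / 0.093 = 98,924.7312

A$98,924.73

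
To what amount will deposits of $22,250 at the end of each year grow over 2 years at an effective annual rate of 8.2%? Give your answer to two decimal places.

FV = 22250 × [(1+0.082)^2 − 1] / 0.082 = 22250 × 2.082000 = 46,324.5000

$46,324.50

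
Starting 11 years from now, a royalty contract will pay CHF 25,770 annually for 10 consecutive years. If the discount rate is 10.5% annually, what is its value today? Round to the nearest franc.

PV at t=10 (ordinary 10-year annuity): 25770 × a(10|0.105) = 25770 × 6.014773 = 155,000.6935
PV₀ = 155,000.6935 / (1+0.105)^10 = 155,000.6935 / 2.714081 = 57,109.8292

CHF 57,110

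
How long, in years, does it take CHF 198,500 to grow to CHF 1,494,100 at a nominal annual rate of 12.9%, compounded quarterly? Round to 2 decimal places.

Periodic rate i = 0.129/4 = 0.03225.
n = ln(1.4941e+06/198500) / ln(1+0.03225) = ln(7.52695) / 0.031741 = 63.5927 quarters
= 63.5927/4 years

15.90 years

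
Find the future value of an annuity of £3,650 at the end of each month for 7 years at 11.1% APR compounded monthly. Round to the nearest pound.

With 12 periods per year: i = 0.00925, n = 84.
FV = 3650 × [(1+0.00925)^84 − 1] / 0.00925 = 3650 × 126.181996 = 460,564.2870

£460,564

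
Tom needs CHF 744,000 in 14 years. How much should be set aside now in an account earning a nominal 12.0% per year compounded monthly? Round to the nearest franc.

i = 0.12/12 = 0.01 per month; n = 14·12 = 168.
Discount factor = (1+0.01)^(−168) = 0.187936; PV = 744,000 × 0.187936 = 139,824.1346

CHF 139,824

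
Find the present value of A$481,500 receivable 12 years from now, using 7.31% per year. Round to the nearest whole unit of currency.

A$206,497

PV = 481,500 / (1 + 0.0731)^12 = 481,500 / 2.331752 = 206,497.0982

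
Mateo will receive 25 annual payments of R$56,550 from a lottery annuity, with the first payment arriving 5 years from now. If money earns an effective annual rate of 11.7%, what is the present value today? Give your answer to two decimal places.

Value one period before first payment (t=4): 56550 × [1 − (1+0.117)^(−25)] / 0.117 = 56550 × 8.009377 = 452,930.2647
PV₀ = 452,930.2647 / (1+0.117)^4 = 452,930.2647 / 1.556728 = 290,950.1924

R$290,950.19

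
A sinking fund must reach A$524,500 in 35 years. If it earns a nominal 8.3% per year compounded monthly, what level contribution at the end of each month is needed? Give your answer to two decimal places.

A$212.36

Periodic rate i = 0.083/12 = 0.00691667; n = 35 × 12 = 420 periods.
FV-annuity factor = 2469.902850; PMT = 524500 / 2469.902850 = 212.3565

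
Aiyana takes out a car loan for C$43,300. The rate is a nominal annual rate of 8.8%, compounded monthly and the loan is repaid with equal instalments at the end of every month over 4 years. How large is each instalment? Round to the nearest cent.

C$1,073.41

With 12 periods per year: i = 0.00733333, n = 48.
PMT = 43300 / ( [1 − (1+0.00733333)^(−48)] / 0.00733333 ) = 43300 / 40.338547 = 1,073.4150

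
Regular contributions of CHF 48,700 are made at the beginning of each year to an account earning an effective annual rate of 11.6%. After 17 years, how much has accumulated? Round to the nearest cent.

CHF 2,558,570.37

FV = PMT · [(1+i)^n − 1] / i × (1+i) = 48700 · 52.537379 = 2,558,570.3697
Payments are at the start of each period, so multiply by (1+i).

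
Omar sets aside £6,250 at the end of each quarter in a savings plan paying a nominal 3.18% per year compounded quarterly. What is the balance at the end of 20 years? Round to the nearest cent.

Periodic rate i = 0.0318/4 = 0.00795; n = 20 × 4 = 80 periods.
Accumulation factor s(80|0.00795) = 111.215834; FV = 6250 × 111.215834 = 695,098.9631

£695,098.96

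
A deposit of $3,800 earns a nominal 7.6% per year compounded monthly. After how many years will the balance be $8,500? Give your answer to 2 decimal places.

Periodic rate i = 0.076/12 = 0.00633333.
n = ln(8500/3800) / ln(1+0.00633333) = ln(2.23684) / 0.006313 = 127.5177 months
= 127.5177/12 years

10.63 years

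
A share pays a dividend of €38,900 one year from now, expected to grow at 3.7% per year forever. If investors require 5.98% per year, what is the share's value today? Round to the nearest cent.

€1,706,140.35

PV = D₁/(r − g) = 38900/(0.0598 − 0.037) = 1,706,140.3509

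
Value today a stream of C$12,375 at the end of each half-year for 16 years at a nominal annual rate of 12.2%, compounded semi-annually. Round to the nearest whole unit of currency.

i = 0.122/2 = 0.061 per half-year; n = 16·2 = 32.
Annuity factor a(32|0.061) = 13.928664; PV = 12375 × 13.928664 = 172,367.2197

C$172,367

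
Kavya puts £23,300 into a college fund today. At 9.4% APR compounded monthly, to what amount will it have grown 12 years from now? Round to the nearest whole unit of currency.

With 12 periods per year: i = 0.00783333, n = 144.
FV = 23,300 × (1 + 0.00783333)^144 = 71,669.0000

£71,669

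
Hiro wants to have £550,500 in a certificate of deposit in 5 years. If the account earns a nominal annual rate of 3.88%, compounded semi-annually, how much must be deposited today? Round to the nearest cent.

Periodic rate i = 0.0388/2 = 0.0194; n = 5 × 2 = 10 periods.
Discount factor = (1+0.0194)^(−10) = 0.825190; PV = 550,500 × 0.825190 = 454,266.8347

£454,266.83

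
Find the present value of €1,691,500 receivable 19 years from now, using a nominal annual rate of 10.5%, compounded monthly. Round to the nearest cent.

With 12 periods per year: i = 0.00875, n = 228.
PV = FV·(1+i)^(−n) = 1,691,500 × 0.137199 = 232,072.2002

€232,072.20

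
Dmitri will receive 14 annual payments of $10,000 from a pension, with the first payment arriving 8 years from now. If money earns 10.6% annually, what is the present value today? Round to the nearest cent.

Value one period before first payment (t=7): 10000 × [1 − (1+0.106)^(−14)] / 0.106 = 10000 × 7.131872 = 71,318.7195
Discount back 7 years: 71,318.7195 × (1+0.106)^(−7) = 71,318.7195 × 0.493985 = 35,230.4060

$35,230.41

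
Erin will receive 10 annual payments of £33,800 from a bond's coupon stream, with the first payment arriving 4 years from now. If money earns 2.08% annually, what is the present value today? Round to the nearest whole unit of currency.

£284,237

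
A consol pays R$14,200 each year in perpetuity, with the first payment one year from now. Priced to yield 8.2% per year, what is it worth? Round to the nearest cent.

R$173,170.73

PV = C/r = 14200/0.082 = 173,170.7317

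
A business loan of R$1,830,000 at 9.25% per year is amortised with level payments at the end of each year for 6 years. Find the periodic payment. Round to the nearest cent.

PMT = 1.83e+06 / ( [1 − (1+0.0925)^(−6)] / 0.0925 ) = 1.83e+06 / 4.452678 = 410,988.6204

R$410,988.62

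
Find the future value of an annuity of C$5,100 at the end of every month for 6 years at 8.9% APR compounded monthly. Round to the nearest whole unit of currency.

With 12 periods per year: i = 0.00741667, n = 72.
FV = 5100 × [(1+0.00741667)^72 − 1] / 0.00741667 = 5100 × 94.703430 = 482,987.4920

C$482,987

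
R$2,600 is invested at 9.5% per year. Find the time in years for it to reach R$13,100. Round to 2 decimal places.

17.82 years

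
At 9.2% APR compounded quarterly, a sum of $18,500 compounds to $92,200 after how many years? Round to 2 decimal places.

17.66 years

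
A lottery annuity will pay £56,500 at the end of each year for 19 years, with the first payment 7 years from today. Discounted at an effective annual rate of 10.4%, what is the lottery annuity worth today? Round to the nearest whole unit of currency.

Value one period before first payment (t=6): 56500 × [1 − (1+0.104)^(−19)] / 0.104 = 56500 × 8.147965 = 460,360.0328
PV₀ = 460,360.0328 / (1+0.104)^6 = 460,360.0328 / 1.810566 = 254,263.0030

£254,263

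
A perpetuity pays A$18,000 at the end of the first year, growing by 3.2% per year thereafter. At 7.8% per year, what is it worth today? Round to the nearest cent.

A$391,304.35

PV = D₁/(r − g) = 18000/(0.078 − 0.032) = 391,304.3478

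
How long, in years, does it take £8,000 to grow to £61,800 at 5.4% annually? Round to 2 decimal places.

(1+i)^n = 61800/8000 = 7.72500, so n = ln 7.72500 / ln 1.054 = 38.8737 years

38.87 years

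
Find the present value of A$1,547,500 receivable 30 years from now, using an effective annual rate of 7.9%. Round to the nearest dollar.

A$158,120

PV = 1,547,500 / (1 + 0.079)^30 = 1,547,500 / 9.786859 = 158,120.1862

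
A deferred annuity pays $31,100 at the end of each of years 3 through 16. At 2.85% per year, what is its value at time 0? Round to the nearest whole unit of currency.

PV at t=2 (ordinary 14-year annuity): 31100 × a(14|0.0285) = 31100 × 11.412446 = 354,927.0799
PV₀ = 354,927.0799 / (1+0.0285)^2 = 354,927.0799 / 1.057812 = 335,529.3719

$335,529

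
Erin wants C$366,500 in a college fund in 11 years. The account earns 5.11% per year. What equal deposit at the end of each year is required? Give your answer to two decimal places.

FV-annuity factor = 14.288700; PMT = 366500 / 14.288700 = 25,649.6400

C$25,649.64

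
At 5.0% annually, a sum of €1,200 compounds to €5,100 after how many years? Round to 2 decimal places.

29.66 years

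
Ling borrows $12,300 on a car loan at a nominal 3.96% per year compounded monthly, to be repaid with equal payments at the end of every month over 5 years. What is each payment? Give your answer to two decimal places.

$226.30

Periodic rate i = 0.0396/12 = 0.0033; n = 5 × 12 = 60 periods.
Annuity-PV factor = 54.352326; PMT = 12300 / 54.352326 = 226.3013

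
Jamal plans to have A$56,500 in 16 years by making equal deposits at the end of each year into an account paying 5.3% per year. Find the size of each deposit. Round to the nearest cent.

FV-annuity factor = 24.242080; PMT = 56500 / 24.242080 = 2,330.6581

A$2,330.66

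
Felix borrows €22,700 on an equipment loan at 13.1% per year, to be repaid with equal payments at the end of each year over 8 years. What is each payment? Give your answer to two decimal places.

€4,746.58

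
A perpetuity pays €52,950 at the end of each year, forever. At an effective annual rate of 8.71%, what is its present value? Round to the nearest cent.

PV = PMT / i = 52950 / 0.0871 = 607,921.9288

€607,921.93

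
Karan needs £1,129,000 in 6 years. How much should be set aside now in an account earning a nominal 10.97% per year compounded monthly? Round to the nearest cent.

Periodic rate i = 0.1097/12 = 0.00914167; n = 6 × 12 = 72 periods.
PV = 1,129,000 / (1 + 0.00914167)^72 = 1,129,000 / 1.925546 = 586,327.1300

£586,327.13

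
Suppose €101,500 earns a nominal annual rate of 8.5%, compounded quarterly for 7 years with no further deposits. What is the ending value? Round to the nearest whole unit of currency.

Periodic rate i = 0.085/4 = 0.02125; n = 7 × 4 = 28 periods.
FV = PV·(1+i)^n = 101,500 × 1.801764 = 182,879.0636

€182,879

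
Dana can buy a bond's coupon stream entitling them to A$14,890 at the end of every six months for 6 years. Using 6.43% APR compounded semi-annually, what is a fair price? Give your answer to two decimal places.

With 2 periods per year: i = 0.03215, n = 12.
Annuity factor a(12|0.03215) = 9.827453; PV = 14890 × 9.827453 = 146,330.7682

A$146,330.77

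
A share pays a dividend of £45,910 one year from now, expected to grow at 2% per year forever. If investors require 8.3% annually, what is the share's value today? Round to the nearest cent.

PV = D₁/(r − g) = 45910/(0.083 − 0.02) = 728,730.1587

£728,730.16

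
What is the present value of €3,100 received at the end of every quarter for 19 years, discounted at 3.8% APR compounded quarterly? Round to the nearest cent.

€167,257.06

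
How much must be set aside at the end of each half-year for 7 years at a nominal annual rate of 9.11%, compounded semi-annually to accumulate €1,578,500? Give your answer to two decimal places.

With 2 periods per year: i = 0.04555, n = 14.
FV-annuity factor = 19.004119; PMT = 1.5785e+06 / 19.004119 = 83,060.9413

€83,060.94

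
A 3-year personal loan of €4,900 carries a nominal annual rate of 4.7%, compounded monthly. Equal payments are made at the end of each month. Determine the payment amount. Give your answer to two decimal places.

Periodic rate i = 0.047/12 = 0.00391667; n = 3 × 12 = 36 periods.
Annuity-PV factor = 33.516120; PMT = 4900 / 33.516120 = 146.1983

€146.20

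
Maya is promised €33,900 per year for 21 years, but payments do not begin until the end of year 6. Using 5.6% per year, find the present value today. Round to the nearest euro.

€314,183

PV at t=5 (ordinary 21-year annuity): 33900 × a(21|0.056) = 33900 × 12.170320 = 412,573.8522
Discount back 5 years: 412,573.8522 × (1+0.056)^(−5) = 412,573.8522 × 0.761518 = 314,182.5854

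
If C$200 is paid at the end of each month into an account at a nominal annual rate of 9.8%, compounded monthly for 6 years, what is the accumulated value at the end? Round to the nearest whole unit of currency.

C$19,496

Periodic rate i = 0.098/12 = 0.00816667; n = 6 × 12 = 72 periods.
Accumulation factor s(72|0.00816667) = 97.480389; FV = 200 × 97.480389 = 19,496.0778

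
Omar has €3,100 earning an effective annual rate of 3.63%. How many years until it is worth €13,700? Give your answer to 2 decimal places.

41.68 years

(1+i)^n = 13700/3100 = 4.41935, so n = ln 4.41935 / ln 1.0363 = 41.6750 years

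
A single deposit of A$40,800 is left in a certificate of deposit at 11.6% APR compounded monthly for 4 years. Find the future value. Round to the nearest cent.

A$64,744.82

i = 0.116/12 = 0.00966667 per month; n = 4·12 = 48.
FV = 40,800 × (1 + 0.00966667)^48 = 64,744.8243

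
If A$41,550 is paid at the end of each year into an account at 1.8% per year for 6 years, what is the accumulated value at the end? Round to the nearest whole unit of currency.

A$260,791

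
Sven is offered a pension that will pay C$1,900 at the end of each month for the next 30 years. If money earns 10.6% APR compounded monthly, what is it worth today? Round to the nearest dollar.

C$206,024

Periodic rate i = 0.106/12 = 0.00883333; n = 30 × 12 = 360 periods.
PV = PMT · [1 − (1+i)^(−n)] / i = 1900 · 108.433542 = 206,023.7293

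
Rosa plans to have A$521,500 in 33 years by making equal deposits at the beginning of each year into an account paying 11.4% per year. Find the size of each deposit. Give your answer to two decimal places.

A$1,557.97

FV-annuity factor × (1+i) = 334.729983; PMT = 521500 / 334.729983 = 1,557.9722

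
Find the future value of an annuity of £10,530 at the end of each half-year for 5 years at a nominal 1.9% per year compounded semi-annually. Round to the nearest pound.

£109,918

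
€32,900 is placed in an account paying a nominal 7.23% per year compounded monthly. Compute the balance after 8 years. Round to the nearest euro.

i = 0.0723/12 = 0.006025 per month; n = 8·12 = 96.
FV = PV·(1+i)^n = 32,900 × 1.780091 = 58,564.9969

€58,565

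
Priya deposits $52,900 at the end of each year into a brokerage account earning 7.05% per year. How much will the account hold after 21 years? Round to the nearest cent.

$2,387,166.52

Accumulation factor s(21|0.0705) = 45.126021; FV = 52900 × 45.126021 = 2,387,166.5199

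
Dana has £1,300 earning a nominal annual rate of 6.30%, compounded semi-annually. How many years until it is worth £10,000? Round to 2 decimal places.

32.89 years

Periodic rate i = 0.063/2 = 0.0315.
(1+i)^n = 10000/1300 = 7.69231, so n = ln 7.69231 / ln 1.0315 = 65.7838 half-years
= 65.7838/2 years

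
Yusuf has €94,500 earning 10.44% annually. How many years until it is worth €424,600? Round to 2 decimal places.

15.13 years

(1+i)^n = 424600/94500 = 4.49312, so n = ln 4.49312 / ln 1.1044 = 15.1311 years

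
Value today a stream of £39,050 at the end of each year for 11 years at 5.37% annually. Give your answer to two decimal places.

£318,153.55

Annuity factor a(11|0.0537) = 8.147338; PV = 39050 × 8.147338 = 318,153.5519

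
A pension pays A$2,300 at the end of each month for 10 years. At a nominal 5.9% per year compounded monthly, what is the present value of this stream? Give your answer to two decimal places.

Periodic rate i = 0.059/12 = 0.00491667; n = 10 × 12 = 120 periods.
PV = PMT · [1 − (1+i)^(−n)] / i = 2300 · 90.482188 = 208,109.0316

A$208,109.03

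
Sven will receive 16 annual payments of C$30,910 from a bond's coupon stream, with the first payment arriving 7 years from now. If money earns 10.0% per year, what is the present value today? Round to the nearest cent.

PV at t=6 (ordinary 16-year annuity): 30910 × a(16|0.1) = 30910 × 7.823709 = 241,830.8341
PV₀ = 241,830.8341 / (1+0.1)^6 = 241,830.8341 / 1.771561 = 136,507.2013

C$136,507.20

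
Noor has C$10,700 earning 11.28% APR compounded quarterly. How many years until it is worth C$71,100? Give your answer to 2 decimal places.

17.03 years

Periodic rate i = 0.1128/4 = 0.0282.
n = ln(71100/10700) / ln(1+0.0282) = ln(6.64486) / 0.027810 = 68.1001 quarters
= 68.1001/4 years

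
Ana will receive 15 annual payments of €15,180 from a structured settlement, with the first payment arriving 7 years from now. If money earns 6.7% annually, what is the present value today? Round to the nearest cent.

PV at t=6 (ordinary 15-year annuity): 15180 × a(15|0.067) = 15180 × 9.283038 = 140,916.5114
Discount back 6 years: 140,916.5114 × (1+0.067)^(−6) = 140,916.5114 × 0.677663 = 95,493.8419

€95,493.84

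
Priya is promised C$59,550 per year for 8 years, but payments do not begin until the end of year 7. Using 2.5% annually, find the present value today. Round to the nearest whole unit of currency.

C$368,185

Value one period before first payment (t=6): 59550 × [1 − (1+0.025)^(−8)] / 0.025 = 59550 × 7.170137 = 426,981.6683
Discount back 6 years: 426,981.6683 × (1+0.025)^(−6) = 426,981.6683 × 0.862297 = 368,184.9544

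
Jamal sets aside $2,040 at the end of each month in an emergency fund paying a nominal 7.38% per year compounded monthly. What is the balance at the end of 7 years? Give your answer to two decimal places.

With 12 periods per year: i = 0.00615, n = 84.
FV = PMT · [(1+i)^n − 1] / i = 2040 · 109.539597 = 223,460.7787

$223,460.78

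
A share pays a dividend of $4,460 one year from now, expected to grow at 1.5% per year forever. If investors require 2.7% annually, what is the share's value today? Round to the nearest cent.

$371,666.67

PV = D₁/(r − g) = 4460/(0.027 − 0.015) = 371,666.6667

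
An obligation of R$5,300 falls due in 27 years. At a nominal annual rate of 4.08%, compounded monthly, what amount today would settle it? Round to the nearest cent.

i = 0.0408/12 = 0.0034 per month; n = 27·12 = 324.
PV = FV·(1+i)^(−n) = 5,300 × 0.332960 = 1,764.6905

R$1,764.69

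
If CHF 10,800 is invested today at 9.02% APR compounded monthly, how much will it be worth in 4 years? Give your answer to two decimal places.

i = 0.0902/12 = 0.00751667 per month; n = 4·12 = 48.
FV = 10,800 × (1 + 0.00751667)^48 = 15,471.4577

CHF 15,471.46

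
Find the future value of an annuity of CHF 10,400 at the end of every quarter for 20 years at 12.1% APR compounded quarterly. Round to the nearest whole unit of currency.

CHF 3,386,276

Periodic rate i = 0.121/4 = 0.03025; n = 20 × 4 = 80 periods.
Accumulation factor s(80|0.03025) = 325.603414; FV = 10400 × 325.603414 = 3,386,275.5103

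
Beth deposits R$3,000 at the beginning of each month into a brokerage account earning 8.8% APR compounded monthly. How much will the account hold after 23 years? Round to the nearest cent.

R$2,683,885.85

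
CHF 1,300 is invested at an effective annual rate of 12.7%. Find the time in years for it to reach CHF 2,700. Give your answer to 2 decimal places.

(1+i)^n = 2700/1300 = 2.07692, so n = ln 2.07692 / ln 1.127 = 6.1132 years

6.11 years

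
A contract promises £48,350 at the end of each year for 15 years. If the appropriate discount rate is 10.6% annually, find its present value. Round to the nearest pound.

Annuity factor a(15|0.106) = 7.352506; PV = 48350 × 7.352506 = 355,493.6789

£355,494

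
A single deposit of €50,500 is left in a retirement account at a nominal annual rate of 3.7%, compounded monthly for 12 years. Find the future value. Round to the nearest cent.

€78,672.23

Periodic rate i = 0.037/12 = 0.00308333; n = 12 × 12 = 144 periods.
FV = 50,500 × (1 + 0.00308333)^144 = 78,672.2305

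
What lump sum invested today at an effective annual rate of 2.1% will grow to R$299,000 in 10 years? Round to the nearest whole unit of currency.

PV = 299,000 / (1 + 0.021)^10 = 299,000 / 1.230998 = 242,892.3113

R$242,892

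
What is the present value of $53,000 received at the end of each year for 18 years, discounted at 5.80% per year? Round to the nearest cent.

Annuity factor a(18|0.058) = 10.992099; PV = 53000 × 10.992099 = 582,581.2603

$582,581.26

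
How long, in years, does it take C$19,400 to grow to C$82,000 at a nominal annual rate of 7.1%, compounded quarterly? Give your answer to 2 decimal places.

20.48 years

Periodic rate i = 0.071/4 = 0.01775.
(1+i)^n = 82000/19400 = 4.22680, so n = ln 4.22680 / ln 1.01775 = 81.9268 quarters
= 81.9268/4 years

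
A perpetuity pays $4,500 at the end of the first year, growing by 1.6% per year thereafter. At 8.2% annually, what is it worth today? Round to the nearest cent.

PV = PMT / (i − g) = 4500 / (0.082 − 0.016) = 4500 / 0.066000 = 68,181.8182

$68,181.82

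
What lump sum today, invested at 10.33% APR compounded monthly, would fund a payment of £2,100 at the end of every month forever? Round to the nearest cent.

£243,949.66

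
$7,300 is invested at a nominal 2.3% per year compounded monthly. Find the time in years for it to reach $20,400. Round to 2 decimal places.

44.72 years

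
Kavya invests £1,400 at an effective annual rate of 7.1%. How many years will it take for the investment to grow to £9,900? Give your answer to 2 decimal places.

28.52 years

n = ln(9900/1400) / ln(1+0.071) = ln(7.07143) / 0.068593 = 28.5170 years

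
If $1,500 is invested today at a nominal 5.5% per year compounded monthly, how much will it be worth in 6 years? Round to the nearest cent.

Periodic rate i = 0.055/12 = 0.00458333; n = 6 × 12 = 72 periods.
FV = PV·(1+i)^n = 1,500 × 1.389920 = 2,084.8797

$2,084.88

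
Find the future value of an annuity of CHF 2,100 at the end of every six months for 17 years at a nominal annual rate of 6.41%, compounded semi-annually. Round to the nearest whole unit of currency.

CHF 125,998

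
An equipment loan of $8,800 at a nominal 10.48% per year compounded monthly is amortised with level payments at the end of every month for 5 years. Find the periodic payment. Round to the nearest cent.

i = 0.1048/12 = 0.00873333 per month; n = 5·12 = 60.
PMT = 8800 / ( [1 − (1+0.00873333)^(−60)] / 0.00873333 ) = 8800 / 46.546280 = 189.0591

$189.06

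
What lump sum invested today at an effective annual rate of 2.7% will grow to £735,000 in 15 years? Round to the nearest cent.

£492,868.07

PV = FV·(1+i)^(−n) = 735,000 × 0.670569 = 492,868.0716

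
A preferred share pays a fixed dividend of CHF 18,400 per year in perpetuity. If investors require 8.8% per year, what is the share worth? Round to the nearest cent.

CHF 209,090.91

PV = PMT / i = 18400 / 0.088 = 209,090.9091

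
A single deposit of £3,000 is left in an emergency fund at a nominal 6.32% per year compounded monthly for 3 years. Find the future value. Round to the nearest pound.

£3,624

With 12 periods per year: i = 0.00526667, n = 36.
FV = PV·(1+i)^n = 3,000 × 1.208165 = 3,624.4942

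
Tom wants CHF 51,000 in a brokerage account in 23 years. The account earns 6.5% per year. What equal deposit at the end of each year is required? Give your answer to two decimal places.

PMT = 51000 / ( [(1+0.065)^23 − 1] / 0.065 ) = 51000 / 50.098242 = 1,017.9998

CHF 1,018.00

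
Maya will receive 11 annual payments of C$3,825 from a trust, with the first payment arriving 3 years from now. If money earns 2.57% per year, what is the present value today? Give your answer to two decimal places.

C$34,455.50

Value one period before first payment (t=2): 3825 × [1 − (1+0.0257)^(−11)] / 0.0257 = 3825 × 9.476934 = 36,249.2731
Discount back 2 years: 36,249.2731 × (1+0.0257)^(−2) = 36,249.2731 × 0.950516 = 34,455.5027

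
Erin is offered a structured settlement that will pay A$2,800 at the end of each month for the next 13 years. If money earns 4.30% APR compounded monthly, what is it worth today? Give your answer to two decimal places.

A$334,162.05

Periodic rate i = 0.043/12 = 0.00358333; n = 13 × 12 = 156 periods.
Annuity factor a(156|0.00358333) = 119.343588; PV = 2800 × 119.343588 = 334,162.0473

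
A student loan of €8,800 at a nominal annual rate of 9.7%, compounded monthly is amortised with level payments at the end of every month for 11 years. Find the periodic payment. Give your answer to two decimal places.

€108.69

Periodic rate i = 0.097/12 = 0.00808333; n = 11 × 12 = 132 periods.
Annuity-PV factor = 80.966850; PMT = 8800 / 80.966850 = 108.6865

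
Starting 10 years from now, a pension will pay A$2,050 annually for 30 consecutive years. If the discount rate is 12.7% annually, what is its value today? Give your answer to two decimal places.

Value one period before first payment (t=9): 2050 × [1 − (1+0.127)^(−30)] / 0.127 = 2050 × 7.656005 = 15,694.8093
PV₀ = 15,694.8093 / (1+0.127)^9 = 15,694.8093 / 2.933021 = 5,351.0721

A$5,351.07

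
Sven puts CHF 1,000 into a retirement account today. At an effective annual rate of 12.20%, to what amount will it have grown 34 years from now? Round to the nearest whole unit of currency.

1,000 × (1+0.122)^34 = 1,000 × 50.090704 = 50,090.7040

CHF 50,091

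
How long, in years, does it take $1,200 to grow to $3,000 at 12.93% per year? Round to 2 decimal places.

n = ln(3000/1200) / ln(1+0.1293) = ln(2.50000) / 0.121598 = 7.5354 years

7.54 years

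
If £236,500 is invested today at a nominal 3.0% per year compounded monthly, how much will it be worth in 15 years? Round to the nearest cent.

£370,697.60

i = 0.03/12 = 0.0025 per month; n = 15·12 = 180.
FV = PV·(1+i)^n = 236,500 × 1.567432 = 370,697.6029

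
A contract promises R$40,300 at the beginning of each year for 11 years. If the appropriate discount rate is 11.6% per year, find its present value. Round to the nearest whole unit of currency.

PV = PMT · [1 − (1+i)^(−n)] / i × (1+i) = 40300 · 6.743953 = 271,781.3172
Payments are at the start of each period, so multiply by (1+i).

R$271,781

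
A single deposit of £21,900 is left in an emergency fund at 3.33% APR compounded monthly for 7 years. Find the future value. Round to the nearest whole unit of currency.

£27,640

With 12 periods per year: i = 0.002775, n = 84.
FV = 21,900 × (1 + 0.002775)^84 = 27,639.9947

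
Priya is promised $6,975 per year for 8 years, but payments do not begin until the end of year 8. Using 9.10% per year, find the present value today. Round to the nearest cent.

Value one period before first payment (t=7): 6975 × [1 − (1+0.091)^(−8)] / 0.091 = 6975 × 5.514307 = 38,462.2948
Discount back 7 years: 38,462.2948 × (1+0.091)^(−7) = 38,462.2948 × 0.543534 = 20,905.5664

$20,905.57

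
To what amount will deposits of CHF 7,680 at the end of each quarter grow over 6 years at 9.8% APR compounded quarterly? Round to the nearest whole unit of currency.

CHF 246,910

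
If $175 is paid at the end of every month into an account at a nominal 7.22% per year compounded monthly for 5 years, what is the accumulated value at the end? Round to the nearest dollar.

i = 0.0722/12 = 0.00601667 per month; n = 5·12 = 60.
FV = 175 × [(1+0.00601667)^60 − 1] / 0.00601667 = 175 × 72.002054 = 12,600.3594

$12,600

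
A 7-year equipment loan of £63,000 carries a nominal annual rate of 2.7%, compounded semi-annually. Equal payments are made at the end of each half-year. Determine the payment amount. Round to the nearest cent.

Periodic rate i = 0.027/2 = 0.0135; n = 7 × 2 = 14 periods.
PMT = 63000 / ( [1 − (1+0.0135)^(−14)] / 0.0135 ) = 63000 / 12.678977 = 4,968.8551

£4,968.86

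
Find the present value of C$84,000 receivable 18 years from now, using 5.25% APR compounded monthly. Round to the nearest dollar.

C$32,716

With 12 periods per year: i = 0.004375, n = 216.
Discount factor = (1+0.004375)^(−216) = 0.389482; PV = 84,000 × 0.389482 = 32,716.4489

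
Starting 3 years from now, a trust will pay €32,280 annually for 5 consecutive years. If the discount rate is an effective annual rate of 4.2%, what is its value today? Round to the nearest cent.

PV at t=2 (ordinary 5-year annuity): 32280 × a(5|0.042) = 32280 × 4.426920 = 142,900.9832
Discount back 2 years: 142,900.9832 × (1+0.042)^(−2) = 142,900.9832 × 0.921010 = 131,613.3001

€131,613.30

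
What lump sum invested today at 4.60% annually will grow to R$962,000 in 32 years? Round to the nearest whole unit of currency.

R$228,119

PV = 962,000 / (1 + 0.046)^32 = 962,000 / 4.217100 = 228,118.8466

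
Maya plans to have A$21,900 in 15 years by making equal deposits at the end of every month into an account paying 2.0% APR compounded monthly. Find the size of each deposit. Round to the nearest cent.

A$104.43

Periodic rate i = 0.02/12 = 0.00166667; n = 15 × 12 = 180 periods.
PMT = 21900 / ( [(1+0.00166667)^180 − 1] / 0.00166667 ) = 21900 / 209.713056 = 104.4284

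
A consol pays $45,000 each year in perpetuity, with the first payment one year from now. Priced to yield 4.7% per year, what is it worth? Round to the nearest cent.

$957,446.81

PV = C/r = 45000/0.047 = 957,446.8085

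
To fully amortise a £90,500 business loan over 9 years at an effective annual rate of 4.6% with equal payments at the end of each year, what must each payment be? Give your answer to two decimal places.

£12,506.64

PMT = 90500 / ( [1 − (1+0.046)^(−9)] / 0.046 ) = 90500 / 7.236158 = 12,506.6360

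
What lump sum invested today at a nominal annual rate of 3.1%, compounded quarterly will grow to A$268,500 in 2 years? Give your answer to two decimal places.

With 4 periods per year: i = 0.00775, n = 8.
PV = FV·(1+i)^(−n) = 268,500 × 0.940108 = 252,418.8800

A$252,418.88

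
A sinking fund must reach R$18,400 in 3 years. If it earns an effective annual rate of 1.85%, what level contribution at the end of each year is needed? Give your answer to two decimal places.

PMT = 18400 / ( [(1+0.0185)^3 − 1] / 0.0185 ) = 18400 / 3.055842 = 6,021.2532

R$6,021.25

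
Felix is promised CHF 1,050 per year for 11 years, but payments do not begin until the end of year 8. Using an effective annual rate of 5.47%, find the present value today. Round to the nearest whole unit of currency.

Value one period before first payment (t=7): 1050 × [1 − (1+0.0547)^(−11)] / 0.0547 = 1050 × 8.105133 = 8,510.3900
Discount back 7 years: 8,510.3900 × (1+0.0547)^(−7) = 8,510.3900 × 0.688807 = 5,862.0139

CHF 5,862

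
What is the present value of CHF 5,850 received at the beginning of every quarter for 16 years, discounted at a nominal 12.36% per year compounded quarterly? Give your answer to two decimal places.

CHF 167,337.69

With 4 periods per year: i = 0.0309, n = 64.
PV = 5850 × [1 − (1+0.0309)^(−64)] / 0.0309 × (1+i) = 5850 × 28.604732 = 167,337.6850
Payments are at the start of each period, so multiply by (1+i).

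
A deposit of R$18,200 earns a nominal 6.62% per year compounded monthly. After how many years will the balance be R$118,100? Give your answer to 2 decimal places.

Periodic rate i = 0.0662/12 = 0.00551667.
(1+i)^n = 118100/18200 = 6.48901, so n = ln 6.48901 / ln 1.00552 = 339.9270 months
= 339.9270/12 years

28.33 years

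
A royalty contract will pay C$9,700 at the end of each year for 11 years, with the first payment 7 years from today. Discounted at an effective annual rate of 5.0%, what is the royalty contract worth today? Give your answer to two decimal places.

Value one period before first payment (t=6): 9700 × [1 − (1+0.05)^(−11)] / 0.05 = 9700 × 8.306414 = 80,572.2179
Discount back 6 years: 80,572.2179 × (1+0.05)^(−6) = 80,572.2179 × 0.746215 = 60,124.2296

C$60,124.23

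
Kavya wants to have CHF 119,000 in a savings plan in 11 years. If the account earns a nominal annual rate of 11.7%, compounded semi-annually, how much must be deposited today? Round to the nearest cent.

CHF 34,068.11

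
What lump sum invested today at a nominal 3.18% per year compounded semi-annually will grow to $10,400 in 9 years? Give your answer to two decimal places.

$7,829.18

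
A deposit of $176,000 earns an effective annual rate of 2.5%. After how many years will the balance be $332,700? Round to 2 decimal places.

25.79 years

(1+i)^n = 332700/176000 = 1.89034, so n = ln 1.89034 / ln 1.025 = 25.7874 years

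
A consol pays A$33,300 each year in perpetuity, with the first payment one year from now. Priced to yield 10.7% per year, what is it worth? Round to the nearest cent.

PV = C/r = 33300/0.107 = 311,214.9533

A$311,214.95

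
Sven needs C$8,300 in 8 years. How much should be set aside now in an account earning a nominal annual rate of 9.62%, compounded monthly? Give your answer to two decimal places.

i = 0.0962/12 = 0.00801667 per month; n = 8·12 = 96.
PV = FV·(1+i)^(−n) = 8,300 × 0.464622 = 3,856.3608

C$3,856.36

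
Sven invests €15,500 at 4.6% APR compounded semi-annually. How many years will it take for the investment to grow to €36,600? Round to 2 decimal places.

18.89 years

Periodic rate i = 0.046/2 = 0.023.
(1+i)^n = 36600/15500 = 2.36129, so n = ln 2.36129 / ln 1.023 = 37.7849 half-years
= 37.7849/2 years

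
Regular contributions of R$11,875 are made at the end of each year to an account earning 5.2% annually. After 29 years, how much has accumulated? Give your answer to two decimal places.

R$764,949.01

FV = PMT · [(1+i)^n − 1] / i = 11875 · 64.416759 = 764,949.0106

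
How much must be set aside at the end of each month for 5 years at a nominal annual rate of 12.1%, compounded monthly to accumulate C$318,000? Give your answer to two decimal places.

C$3,883.31

i = 0.121/12 = 0.0100833 per month; n = 5·12 = 60.
FV-annuity factor = 81.888810; PMT = 318000 / 81.888810 = 3,883.3144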